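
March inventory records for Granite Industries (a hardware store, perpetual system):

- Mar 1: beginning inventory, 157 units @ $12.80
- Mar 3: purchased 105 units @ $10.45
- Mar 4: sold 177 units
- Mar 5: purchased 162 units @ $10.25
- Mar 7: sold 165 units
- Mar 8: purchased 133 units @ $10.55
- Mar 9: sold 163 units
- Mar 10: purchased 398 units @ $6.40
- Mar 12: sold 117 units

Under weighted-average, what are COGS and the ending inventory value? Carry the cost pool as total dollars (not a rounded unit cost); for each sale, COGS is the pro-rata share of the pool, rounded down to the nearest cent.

COGS = $6,423.08; ending inventory = $2,294.62

After Mar 1: 157 on hand, pool $2,009.60 (≈ $12.8000 each)
After Mar 3: 262 on hand, pool $3,106.85 (≈ $11.8582 each)
Mar 4, sell 177: 177/262 × $3,106.85 → $2,098.90
After Mar 5: 247 on hand, pool $2,668.45 (≈ $10.8034 each)
Mar 7, sell 165: 165/247 × $2,668.45 → $1,782.56
After Mar 8: 215 on hand, pool $2,289.04 (≈ $10.6467 each)
Mar 9, sell 163: 163/215 × $2,289.04 → $1,735.41
After Mar 10: 450 on hand, pool $3,100.83 (≈ $6.8907 each)
Mar 12, sell 117: 117/450 × $3,100.83 → $806.21
Total COGS = $2,098.90 + $1,782.56 + $1,735.41 + $806.21 = $6,423.08
Ending inventory (cost pool remaining) = $2,294.62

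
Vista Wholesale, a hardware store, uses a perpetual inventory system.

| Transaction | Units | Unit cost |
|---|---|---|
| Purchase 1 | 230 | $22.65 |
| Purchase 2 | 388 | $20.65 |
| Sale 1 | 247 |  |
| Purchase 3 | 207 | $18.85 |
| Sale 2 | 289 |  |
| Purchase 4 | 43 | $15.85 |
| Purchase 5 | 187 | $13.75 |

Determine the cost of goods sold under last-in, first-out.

Sale 1 (247) [LIFO — newest first]: 247 @ $20.65 = $5,100.55
Sale 2 (289) [LIFO — newest first]: 207 @ $18.85 + 82 @ $20.65 = $5,595.25
Total COGS = $5,100.55 + $5,595.25 = $10,695.80
Ending inventory: 230 @ $22.65 + 59 @ $20.65 + 43 @ $15.85 + 187 @ $13.75 = $9,680.65
Check: goods available $20,376.45 = COGS $10,695.80 + ending $9,680.65

COGS = $10,695.80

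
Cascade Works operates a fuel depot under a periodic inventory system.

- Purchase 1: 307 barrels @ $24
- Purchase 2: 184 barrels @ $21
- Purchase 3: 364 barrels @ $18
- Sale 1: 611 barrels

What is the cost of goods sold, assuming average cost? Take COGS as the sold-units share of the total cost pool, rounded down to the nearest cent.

COGS = $12,708.80

Sale 1, sell 611: 611/855 × $17,784.00 → $12,708.80
Ending inventory (cost pool remaining) = $5,075.20
Check: goods available $17,784.00 = COGS $12,708.80 + ending $5,075.20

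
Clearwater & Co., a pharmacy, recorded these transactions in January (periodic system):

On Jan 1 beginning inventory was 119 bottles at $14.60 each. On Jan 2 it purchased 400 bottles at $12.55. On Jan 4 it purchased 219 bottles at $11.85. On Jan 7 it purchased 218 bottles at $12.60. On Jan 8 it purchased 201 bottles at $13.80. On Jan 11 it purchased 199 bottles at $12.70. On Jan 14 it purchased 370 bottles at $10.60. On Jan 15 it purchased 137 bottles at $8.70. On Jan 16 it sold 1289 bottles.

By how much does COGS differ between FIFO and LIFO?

$1,444.35

FIFO COGS: 119 @ $14.60 + 400 @ $12.55 + 219 @ $11.85 + 218 @ $12.60 + 201 @ $13.80 + 132 @ $12.70 = $16,549.55
LIFO COGS: 137 @ $8.70 + 370 @ $10.60 + 199 @ $12.70 + 201 @ $13.80 + 218 @ $12.60 + 164 @ $11.85 = $15,105.20
Difference = |$16,549.55 − $15,105.20| = $1,444.35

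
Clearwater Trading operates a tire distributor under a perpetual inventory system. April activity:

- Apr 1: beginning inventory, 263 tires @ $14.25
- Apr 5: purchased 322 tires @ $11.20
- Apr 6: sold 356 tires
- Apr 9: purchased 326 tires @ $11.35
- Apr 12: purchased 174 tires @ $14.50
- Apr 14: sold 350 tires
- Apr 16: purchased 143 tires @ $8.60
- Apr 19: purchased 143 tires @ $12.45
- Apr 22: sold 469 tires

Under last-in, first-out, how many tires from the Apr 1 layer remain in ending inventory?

Apr 6, 356 sold [LIFO — newest first]: 322 @ $11.20 + 34 @ $14.25 = $4,090.90
Apr 14, 350 sold [LIFO — newest first]: 174 @ $14.50 + 176 @ $11.35 = $4,520.60
Apr 22, 469 sold [LIFO — newest first]: 143 @ $12.45 + 143 @ $8.60 + 150 @ $11.35 + 33 @ $14.25 = $5,182.90
Total COGS = $4,090.90 + $4,520.60 + $5,182.90 = $13,794.40
Ending inventory: 196 @ $14.25 = $2,793.00

196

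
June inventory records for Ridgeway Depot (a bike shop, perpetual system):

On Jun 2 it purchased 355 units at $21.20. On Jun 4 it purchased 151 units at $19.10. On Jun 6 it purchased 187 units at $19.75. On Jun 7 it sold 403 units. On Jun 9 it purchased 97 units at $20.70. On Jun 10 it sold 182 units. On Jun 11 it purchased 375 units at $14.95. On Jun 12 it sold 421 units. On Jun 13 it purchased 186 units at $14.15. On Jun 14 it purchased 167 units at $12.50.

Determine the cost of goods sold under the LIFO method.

Jun 7, 403 sold [LIFO — newest first]: 187 @ $19.75 + 151 @ $19.10 + 65 @ $21.20 = $7,955.35
Jun 10, 182 sold [LIFO — newest first]: 97 @ $20.70 + 85 @ $21.20 = $3,809.90
Jun 12, 421 sold [LIFO — newest first]: 375 @ $14.95 + 46 @ $21.20 = $6,581.45
Total COGS = $7,955.35 + $3,809.90 + $6,581.45 = $18,346.70
Ending inventory: 159 @ $21.20 + 186 @ $14.15 + 167 @ $12.50 = $8,090.20

COGS = $18,346.70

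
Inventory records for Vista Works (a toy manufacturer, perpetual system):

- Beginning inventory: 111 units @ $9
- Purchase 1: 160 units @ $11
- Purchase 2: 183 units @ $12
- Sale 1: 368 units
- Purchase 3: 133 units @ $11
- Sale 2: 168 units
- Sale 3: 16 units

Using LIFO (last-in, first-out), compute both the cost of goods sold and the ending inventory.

Sale 1 (368) [LIFO — newest first]: 183 @ $12 + 160 @ $11 + 25 @ $9 = $4,181
Sale 2 (168) [LIFO — newest first]: 133 @ $11 + 35 @ $9 = $1,778
Sale 3 (16) [LIFO — newest first]: 16 @ $9 = $144
Total COGS = $4,181 + $1,778 + $144 = $6,103
Ending inventory: 35 @ $9 = $315

COGS = $6,103; ending inventory = $315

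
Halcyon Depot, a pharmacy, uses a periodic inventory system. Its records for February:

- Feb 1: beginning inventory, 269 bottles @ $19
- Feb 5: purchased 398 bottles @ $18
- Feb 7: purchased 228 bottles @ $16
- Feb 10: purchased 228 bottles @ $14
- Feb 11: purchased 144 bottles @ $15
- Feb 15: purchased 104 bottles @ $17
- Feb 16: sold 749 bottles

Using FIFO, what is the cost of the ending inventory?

Feb 16, 749 sold [FIFO — oldest first]: 269 @ $19 + 398 @ $18 + 82 @ $16 = $13,587
Ending inventory: 146 @ $16 + 228 @ $14 + 144 @ $15 + 104 @ $17 = $9,456
Check: goods available $23,043 = COGS $13,587 + ending $9,456

Ending inventory = $9,456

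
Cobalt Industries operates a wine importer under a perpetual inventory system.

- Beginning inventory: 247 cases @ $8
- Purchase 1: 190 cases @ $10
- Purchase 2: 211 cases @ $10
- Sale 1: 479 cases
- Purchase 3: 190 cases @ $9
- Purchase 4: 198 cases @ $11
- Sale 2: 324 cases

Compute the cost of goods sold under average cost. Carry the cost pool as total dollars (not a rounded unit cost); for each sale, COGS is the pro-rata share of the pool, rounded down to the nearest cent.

After Beginning: 247 on hand, pool $1,976.00 (≈ $8.0000 each)
After Purchase 1: 437 on hand, pool $3,876.00 (≈ $8.8696 each)
After Purchase 2: 648 on hand, pool $5,986.00 (≈ $9.2377 each)
Sale 1, sell 479: 479/648 × $5,986.00 → $4,424.83
After Purchase 3: 359 on hand, pool $3,271.17 (≈ $9.1119 each)
After Purchase 4: 557 on hand, pool $5,449.17 (≈ $9.7831 each)
Sale 2, sell 324: 324/557 × $5,449.17 → $3,169.71
Total COGS = $4,424.83 + $3,169.71 = $7,594.54
Ending inventory (cost pool remaining) = $2,279.46
Check: goods available $9,874.00 = COGS $7,594.54 + ending $2,279.46

COGS = $7,594.54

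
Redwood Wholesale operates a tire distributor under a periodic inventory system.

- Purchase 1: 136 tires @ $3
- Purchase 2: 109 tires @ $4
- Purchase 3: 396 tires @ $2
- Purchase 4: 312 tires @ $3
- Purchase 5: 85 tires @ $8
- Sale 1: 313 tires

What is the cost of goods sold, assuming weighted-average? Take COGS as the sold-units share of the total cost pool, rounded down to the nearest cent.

COGS = $980.61

Sale 1, sell 313: 313/1038 × $3,252.00 → $980.61
Ending inventory (cost pool remaining) = $2,271.39
Check: goods available $3,252.00 = COGS $980.61 + ending $2,271.39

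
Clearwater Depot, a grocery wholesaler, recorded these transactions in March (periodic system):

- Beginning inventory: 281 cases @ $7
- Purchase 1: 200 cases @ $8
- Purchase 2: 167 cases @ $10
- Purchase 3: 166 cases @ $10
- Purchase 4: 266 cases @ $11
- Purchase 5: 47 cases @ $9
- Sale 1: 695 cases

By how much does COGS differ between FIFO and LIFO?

FIFO COGS: 281 @ $7 + 200 @ $8 + 167 @ $10 + 47 @ $10 = $5,707
LIFO COGS: 47 @ $9 + 266 @ $11 + 166 @ $10 + 167 @ $10 + 49 @ $8 = $7,071
Difference = |$5,707 − $7,071| = $1,364

$1,364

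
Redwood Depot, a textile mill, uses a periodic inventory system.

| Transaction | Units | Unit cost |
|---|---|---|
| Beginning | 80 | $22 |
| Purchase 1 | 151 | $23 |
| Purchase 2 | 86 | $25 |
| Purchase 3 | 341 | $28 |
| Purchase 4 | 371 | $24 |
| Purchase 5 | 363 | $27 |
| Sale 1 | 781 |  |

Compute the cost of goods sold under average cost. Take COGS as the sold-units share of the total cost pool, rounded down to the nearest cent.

COGS = $19,994.04

Sale 1, sell 781: 781/1392 × $35,636.00 → $19,994.04
Ending inventory (cost pool remaining) = $15,641.96
Check: goods available $35,636.00 = COGS $19,994.04 + ending $15,641.96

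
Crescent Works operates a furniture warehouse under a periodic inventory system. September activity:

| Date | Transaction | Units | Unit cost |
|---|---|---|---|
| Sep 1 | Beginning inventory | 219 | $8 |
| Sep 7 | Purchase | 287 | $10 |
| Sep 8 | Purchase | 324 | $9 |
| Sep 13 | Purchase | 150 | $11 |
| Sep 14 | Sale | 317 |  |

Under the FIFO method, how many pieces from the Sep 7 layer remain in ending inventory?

Sep 14, 317 sold [FIFO — oldest first]: 219 @ $8 + 98 @ $10 = $2,732
Ending inventory: 189 @ $10 + 324 @ $9 + 150 @ $11 = $6,456

189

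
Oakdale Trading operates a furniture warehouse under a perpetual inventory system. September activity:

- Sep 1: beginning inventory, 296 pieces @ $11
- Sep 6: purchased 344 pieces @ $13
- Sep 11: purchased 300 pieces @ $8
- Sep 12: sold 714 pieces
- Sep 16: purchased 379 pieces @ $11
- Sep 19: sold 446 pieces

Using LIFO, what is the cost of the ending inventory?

Ending inventory = $1,749

Sep 12, 714 sold [LIFO — newest first]: 300 @ $8 + 344 @ $13 + 70 @ $11 = $7,642
Sep 19, 446 sold [LIFO — newest first]: 379 @ $11 + 67 @ $11 = $4,906
Total COGS = $7,642 + $4,906 = $12,548
Ending inventory: 159 @ $11 = $1,749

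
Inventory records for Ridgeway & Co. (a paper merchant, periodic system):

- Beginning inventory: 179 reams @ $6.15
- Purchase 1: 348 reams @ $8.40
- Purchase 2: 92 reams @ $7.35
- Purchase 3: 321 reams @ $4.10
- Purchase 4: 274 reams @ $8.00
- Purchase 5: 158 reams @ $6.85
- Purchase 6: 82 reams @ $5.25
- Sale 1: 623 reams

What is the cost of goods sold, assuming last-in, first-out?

COGS = $4,151.70

Sale 1 (623) [LIFO — newest first]: 82 @ $5.25 + 158 @ $6.85 + 274 @ $8.00 + 109 @ $4.10 = $4,151.70
Ending inventory: 179 @ $6.15 + 348 @ $8.40 + 92 @ $7.35 + 212 @ $4.10 = $5,569.45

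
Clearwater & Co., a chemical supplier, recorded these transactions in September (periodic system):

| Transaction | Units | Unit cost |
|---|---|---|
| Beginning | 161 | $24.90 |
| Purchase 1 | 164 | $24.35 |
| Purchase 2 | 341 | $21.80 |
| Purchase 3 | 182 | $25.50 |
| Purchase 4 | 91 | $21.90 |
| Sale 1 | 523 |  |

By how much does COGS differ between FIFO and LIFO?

$234.80

FIFO COGS: 161 @ $24.90 + 164 @ $24.35 + 198 @ $21.80 = $12,318.70
LIFO COGS: 91 @ $21.90 + 182 @ $25.50 + 250 @ $21.80 = $12,083.90
Difference = |$12,318.70 − $12,083.90| = $234.80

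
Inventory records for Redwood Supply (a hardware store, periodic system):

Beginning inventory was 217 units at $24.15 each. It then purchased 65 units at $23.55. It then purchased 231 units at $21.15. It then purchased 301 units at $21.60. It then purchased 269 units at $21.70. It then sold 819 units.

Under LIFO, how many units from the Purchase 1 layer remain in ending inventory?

47

Sale 1 (819) [LIFO — newest first]: 269 @ $21.70 + 301 @ $21.60 + 231 @ $21.15 + 18 @ $23.55 = $17,648.45
Ending inventory: 217 @ $24.15 + 47 @ $23.55 = $6,347.40
Check: goods available $23,995.85 = COGS $17,648.45 + ending $6,347.40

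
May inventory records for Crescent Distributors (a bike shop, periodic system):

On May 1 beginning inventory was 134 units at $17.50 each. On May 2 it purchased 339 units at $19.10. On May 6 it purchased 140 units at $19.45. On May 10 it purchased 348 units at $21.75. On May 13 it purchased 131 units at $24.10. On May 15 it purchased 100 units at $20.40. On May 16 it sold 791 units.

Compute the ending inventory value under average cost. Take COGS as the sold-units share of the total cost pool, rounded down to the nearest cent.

May 16, sell 791: 791/1192 × $24,309.00 → $16,131.22
Ending inventory (cost pool remaining) = $8,177.78

Ending inventory = $8,177.78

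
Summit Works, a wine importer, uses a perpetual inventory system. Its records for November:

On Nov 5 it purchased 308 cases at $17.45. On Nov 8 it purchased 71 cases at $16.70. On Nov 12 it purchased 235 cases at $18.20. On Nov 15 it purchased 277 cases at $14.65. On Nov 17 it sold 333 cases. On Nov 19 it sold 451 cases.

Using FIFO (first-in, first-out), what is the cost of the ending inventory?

Ending inventory = $1,567.55

Nov 17, 333 sold [FIFO — oldest first]: 308 @ $17.45 + 25 @ $16.70 = $5,792.10
Nov 19, 451 sold [FIFO — oldest first]: 46 @ $16.70 + 235 @ $18.20 + 170 @ $14.65 = $7,535.70
Total COGS = $5,792.10 + $7,535.70 = $13,327.80
Ending inventory: 107 @ $14.65 = $1,567.55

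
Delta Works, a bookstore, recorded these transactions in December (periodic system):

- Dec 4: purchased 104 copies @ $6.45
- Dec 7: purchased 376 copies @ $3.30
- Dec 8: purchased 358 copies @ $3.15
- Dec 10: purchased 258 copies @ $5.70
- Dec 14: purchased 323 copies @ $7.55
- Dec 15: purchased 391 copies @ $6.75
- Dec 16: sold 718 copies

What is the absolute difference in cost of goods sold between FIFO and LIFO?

$2,439.40

FIFO COGS: 104 @ $6.45 + 376 @ $3.30 + 238 @ $3.15 = $2,661.30
LIFO COGS: 391 @ $6.75 + 323 @ $7.55 + 4 @ $5.70 = $5,100.70
Difference = |$2,661.30 − $5,100.70| = $2,439.40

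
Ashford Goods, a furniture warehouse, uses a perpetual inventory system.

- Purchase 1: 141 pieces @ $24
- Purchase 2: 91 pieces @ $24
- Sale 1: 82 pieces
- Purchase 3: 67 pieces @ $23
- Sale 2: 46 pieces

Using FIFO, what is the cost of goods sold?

COGS = $3,072

Sale 1 (82) [FIFO — oldest first]: 82 @ $24 = $1,968
Sale 2 (46) [FIFO — oldest first]: 46 @ $24 = $1,104
Total COGS = $1,968 + $1,104 = $3,072
Ending inventory: 13 @ $24 + 91 @ $24 + 67 @ $23 = $4,037
Check: goods available $7,109 = COGS $3,072 + ending $4,037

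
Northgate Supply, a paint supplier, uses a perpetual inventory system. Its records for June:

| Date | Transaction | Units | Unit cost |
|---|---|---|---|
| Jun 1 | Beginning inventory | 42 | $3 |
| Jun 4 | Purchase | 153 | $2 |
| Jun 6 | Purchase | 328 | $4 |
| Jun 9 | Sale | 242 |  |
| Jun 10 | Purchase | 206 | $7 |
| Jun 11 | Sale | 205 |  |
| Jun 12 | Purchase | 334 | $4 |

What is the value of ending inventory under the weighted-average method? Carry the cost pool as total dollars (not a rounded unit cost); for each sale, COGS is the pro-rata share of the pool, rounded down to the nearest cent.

Ending inventory = $2,713.60

After Jun 1: 42 on hand, pool $126.00 (≈ $3.0000 each)
After Jun 4: 195 on hand, pool $432.00 (≈ $2.2154 each)
After Jun 6: 523 on hand, pool $1,744.00 (≈ $3.3346 each)
Jun 9, sell 242: 242/523 × $1,744.00 → $806.97
After Jun 10: 487 on hand, pool $2,379.03 (≈ $4.8851 each)
Jun 11, sell 205: 205/487 × $2,379.03 → $1,001.43
After Jun 12: 616 on hand, pool $2,713.60 (≈ $4.4052 each)
Total COGS = $806.97 + $1,001.43 = $1,808.40
Ending inventory (cost pool remaining) = $2,713.60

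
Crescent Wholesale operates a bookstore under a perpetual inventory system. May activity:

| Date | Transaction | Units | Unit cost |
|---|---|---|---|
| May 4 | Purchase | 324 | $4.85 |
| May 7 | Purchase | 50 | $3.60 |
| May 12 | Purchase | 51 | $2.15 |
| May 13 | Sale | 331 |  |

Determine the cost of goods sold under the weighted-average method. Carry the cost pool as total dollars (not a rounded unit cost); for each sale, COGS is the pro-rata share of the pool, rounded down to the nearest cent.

COGS = $1,449.42

After May 4: 324 on hand, pool $1,571.40 (≈ $4.8500 each)
After May 7: 374 on hand, pool $1,751.40 (≈ $4.6829 each)
After May 12: 425 on hand, pool $1,861.05 (≈ $4.3789 each)
May 13, sell 331: 331/425 × $1,861.05 → $1,449.42
Ending inventory (cost pool remaining) = $411.63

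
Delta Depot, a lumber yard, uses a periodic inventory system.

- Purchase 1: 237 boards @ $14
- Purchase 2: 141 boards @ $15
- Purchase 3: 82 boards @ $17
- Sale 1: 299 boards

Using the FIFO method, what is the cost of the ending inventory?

Sale 1 (299) [FIFO — oldest first]: 237 @ $14 + 62 @ $15 = $4,248
Ending inventory: 79 @ $15 + 82 @ $17 = $2,579

Ending inventory = $2,579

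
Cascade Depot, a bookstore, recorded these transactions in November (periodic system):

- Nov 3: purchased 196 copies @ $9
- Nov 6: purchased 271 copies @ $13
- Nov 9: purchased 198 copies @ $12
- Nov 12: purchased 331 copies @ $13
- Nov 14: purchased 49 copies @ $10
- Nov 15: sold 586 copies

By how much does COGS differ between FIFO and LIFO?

$558

FIFO COGS: 196 @ $9 + 271 @ $13 + 119 @ $12 = $6,715
LIFO COGS: 49 @ $10 + 331 @ $13 + 198 @ $12 + 8 @ $13 = $7,273
Difference = |$6,715 − $7,273| = $558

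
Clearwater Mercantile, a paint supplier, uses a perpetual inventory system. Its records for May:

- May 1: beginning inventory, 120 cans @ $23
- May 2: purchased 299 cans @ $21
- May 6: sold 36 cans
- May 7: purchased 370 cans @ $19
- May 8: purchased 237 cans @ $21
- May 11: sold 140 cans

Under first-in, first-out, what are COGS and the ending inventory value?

COGS = $3,936; ending inventory = $17,110

May 6, 36 sold [FIFO — oldest first]: 36 @ $23 = $828
May 11, 140 sold [FIFO — oldest first]: 84 @ $23 + 56 @ $21 = $3,108
Total COGS = $828 + $3,108 = $3,936
Ending inventory: 243 @ $21 + 370 @ $19 + 237 @ $21 = $17,110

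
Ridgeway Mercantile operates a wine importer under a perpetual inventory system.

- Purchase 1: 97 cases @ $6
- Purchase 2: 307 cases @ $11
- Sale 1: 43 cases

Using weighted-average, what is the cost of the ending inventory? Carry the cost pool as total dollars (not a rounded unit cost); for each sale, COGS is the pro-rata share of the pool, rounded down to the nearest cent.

After Purchase 1: 97 on hand, pool $582.00 (≈ $6.0000 each)
After Purchase 2: 404 on hand, pool $3,959.00 (≈ $9.7995 each)
Sale 1, sell 43: 43/404 × $3,959.00 → $421.37
Ending inventory (cost pool remaining) = $3,537.63
Check: goods available $3,959.00 = COGS $421.37 + ending $3,537.63

Ending inventory = $3,537.63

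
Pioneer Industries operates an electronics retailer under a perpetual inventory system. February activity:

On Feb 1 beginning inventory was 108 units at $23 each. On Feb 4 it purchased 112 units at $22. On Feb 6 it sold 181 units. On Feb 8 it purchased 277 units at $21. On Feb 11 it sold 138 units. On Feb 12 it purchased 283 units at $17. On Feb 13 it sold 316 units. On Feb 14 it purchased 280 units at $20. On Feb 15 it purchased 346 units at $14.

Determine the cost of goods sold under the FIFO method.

COGS = $13,111

Feb 6, 181 sold [FIFO — oldest first]: 108 @ $23 + 73 @ $22 = $4,090
Feb 11, 138 sold [FIFO — oldest first]: 39 @ $22 + 99 @ $21 = $2,937
Feb 13, 316 sold [FIFO — oldest first]: 178 @ $21 + 138 @ $17 = $6,084
Total COGS = $4,090 + $2,937 + $6,084 = $13,111
Ending inventory: 145 @ $17 + 280 @ $20 + 346 @ $14 = $12,909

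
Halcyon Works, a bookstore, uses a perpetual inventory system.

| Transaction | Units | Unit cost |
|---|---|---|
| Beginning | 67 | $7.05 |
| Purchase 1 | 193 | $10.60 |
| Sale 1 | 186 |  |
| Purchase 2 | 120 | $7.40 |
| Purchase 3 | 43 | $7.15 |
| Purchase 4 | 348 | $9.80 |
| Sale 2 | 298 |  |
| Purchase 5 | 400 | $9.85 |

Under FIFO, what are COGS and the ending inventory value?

COGS = $4,311.40; ending inventory = $6,752.60

Sale 1 (186) [FIFO — oldest first]: 67 @ $7.05 + 119 @ $10.60 = $1,733.75
Sale 2 (298) [FIFO — oldest first]: 74 @ $10.60 + 120 @ $7.40 + 43 @ $7.15 + 61 @ $9.80 = $2,577.65
Total COGS = $1,733.75 + $2,577.65 = $4,311.40
Ending inventory: 287 @ $9.80 + 400 @ $9.85 = $6,752.60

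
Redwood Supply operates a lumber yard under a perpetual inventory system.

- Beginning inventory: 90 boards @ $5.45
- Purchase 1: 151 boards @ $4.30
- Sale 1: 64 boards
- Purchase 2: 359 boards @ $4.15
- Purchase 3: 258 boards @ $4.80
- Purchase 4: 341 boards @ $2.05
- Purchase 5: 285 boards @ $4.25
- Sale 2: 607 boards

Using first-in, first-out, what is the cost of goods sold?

Sale 1 (64) [FIFO — oldest first]: 64 @ $5.45 = $348.80
Sale 2 (607) [FIFO — oldest first]: 26 @ $5.45 + 151 @ $4.30 + 359 @ $4.15 + 71 @ $4.80 = $2,621.65
Total COGS = $348.80 + $2,621.65 = $2,970.45
Ending inventory: 187 @ $4.80 + 341 @ $2.05 + 285 @ $4.25 = $2,807.90
Check: goods available $5,778.35 = COGS $2,970.45 + ending $2,807.90

COGS = $2,970.45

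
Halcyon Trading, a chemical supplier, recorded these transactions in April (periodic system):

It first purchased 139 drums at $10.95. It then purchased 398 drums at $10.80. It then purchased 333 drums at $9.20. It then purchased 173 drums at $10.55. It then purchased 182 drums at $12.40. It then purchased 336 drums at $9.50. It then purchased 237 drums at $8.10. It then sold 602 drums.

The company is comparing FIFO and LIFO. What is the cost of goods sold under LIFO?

COGS = $5,471.30

FIFO COGS: 139 @ $10.95 + 398 @ $10.80 + 65 @ $9.20 = $6,418.45
LIFO COGS: 237 @ $8.10 + 336 @ $9.50 + 29 @ $12.40 = $5,471.30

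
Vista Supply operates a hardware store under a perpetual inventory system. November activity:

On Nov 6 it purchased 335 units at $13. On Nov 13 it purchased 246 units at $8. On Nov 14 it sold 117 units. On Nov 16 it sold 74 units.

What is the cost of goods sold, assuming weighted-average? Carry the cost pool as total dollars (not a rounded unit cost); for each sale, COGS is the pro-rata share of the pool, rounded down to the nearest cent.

After Nov 6: 335 on hand, pool $4,355.00 (≈ $13.0000 each)
After Nov 13: 581 on hand, pool $6,323.00 (≈ $10.8830 each)
Nov 14, sell 117: 117/581 × $6,323.00 → $1,273.30
Nov 16, sell 74: 74/464 × $5,049.70 → $805.34
Total COGS = $1,273.30 + $805.34 = $2,078.64
Ending inventory (cost pool remaining) = $4,244.36

COGS = $2,078.64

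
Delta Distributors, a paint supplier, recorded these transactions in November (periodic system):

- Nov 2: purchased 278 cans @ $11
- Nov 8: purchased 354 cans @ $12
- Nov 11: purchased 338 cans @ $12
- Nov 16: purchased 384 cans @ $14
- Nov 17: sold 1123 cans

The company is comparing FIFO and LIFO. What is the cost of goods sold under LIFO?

COGS = $14,197

FIFO COGS: 278 @ $11 + 354 @ $12 + 338 @ $12 + 153 @ $14 = $13,504
LIFO COGS: 384 @ $14 + 338 @ $12 + 354 @ $12 + 47 @ $11 = $14,197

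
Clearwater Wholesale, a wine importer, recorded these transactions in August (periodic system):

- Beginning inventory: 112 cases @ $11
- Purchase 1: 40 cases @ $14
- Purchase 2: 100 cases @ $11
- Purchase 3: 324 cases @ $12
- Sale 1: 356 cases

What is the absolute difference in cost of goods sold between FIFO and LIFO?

FIFO COGS: 112 @ $11 + 40 @ $14 + 100 @ $11 + 104 @ $12 = $4,140
LIFO COGS: 324 @ $12 + 32 @ $11 = $4,240
Difference = |$4,140 − $4,240| = $100

$100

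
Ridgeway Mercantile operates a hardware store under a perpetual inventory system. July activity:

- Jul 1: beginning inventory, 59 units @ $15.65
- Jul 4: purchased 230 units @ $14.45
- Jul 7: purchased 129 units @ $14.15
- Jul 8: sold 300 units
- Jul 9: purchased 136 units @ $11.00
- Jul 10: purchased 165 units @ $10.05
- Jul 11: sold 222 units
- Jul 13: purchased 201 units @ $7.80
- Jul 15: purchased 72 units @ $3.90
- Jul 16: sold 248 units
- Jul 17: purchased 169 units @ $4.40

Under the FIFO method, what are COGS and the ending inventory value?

Jul 8, 300 sold [FIFO — oldest first]: 59 @ $15.65 + 230 @ $14.45 + 11 @ $14.15 = $4,402.50
Jul 11, 222 sold [FIFO — oldest first]: 118 @ $14.15 + 104 @ $11.00 = $2,813.70
Jul 16, 248 sold [FIFO — oldest first]: 32 @ $11.00 + 165 @ $10.05 + 51 @ $7.80 = $2,408.05
Total COGS = $4,402.50 + $2,813.70 + $2,408.05 = $9,624.25
Ending inventory: 150 @ $7.80 + 72 @ $3.90 + 169 @ $4.40 = $2,194.40
Check: goods available $11,818.65 = COGS $9,624.25 + ending $2,194.40

COGS = $9,624.25; ending inventory = $2,194.40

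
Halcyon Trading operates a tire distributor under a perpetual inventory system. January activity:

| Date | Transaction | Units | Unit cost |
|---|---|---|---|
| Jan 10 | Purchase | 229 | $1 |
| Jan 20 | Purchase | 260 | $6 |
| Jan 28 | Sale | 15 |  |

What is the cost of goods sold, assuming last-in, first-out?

Jan 28, 15 sold [LIFO — newest first]: 15 @ $6 = $90
Ending inventory: 229 @ $1 + 245 @ $6 = $1,699

COGS = $90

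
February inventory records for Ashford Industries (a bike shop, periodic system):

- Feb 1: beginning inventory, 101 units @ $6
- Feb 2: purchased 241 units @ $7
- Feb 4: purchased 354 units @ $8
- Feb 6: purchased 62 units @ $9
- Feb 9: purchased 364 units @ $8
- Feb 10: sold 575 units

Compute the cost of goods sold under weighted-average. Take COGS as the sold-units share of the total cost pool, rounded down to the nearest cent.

COGS = $4,404.74

Feb 10, sell 575: 575/1122 × $8,595.00 → $4,404.74
Ending inventory (cost pool remaining) = $4,190.26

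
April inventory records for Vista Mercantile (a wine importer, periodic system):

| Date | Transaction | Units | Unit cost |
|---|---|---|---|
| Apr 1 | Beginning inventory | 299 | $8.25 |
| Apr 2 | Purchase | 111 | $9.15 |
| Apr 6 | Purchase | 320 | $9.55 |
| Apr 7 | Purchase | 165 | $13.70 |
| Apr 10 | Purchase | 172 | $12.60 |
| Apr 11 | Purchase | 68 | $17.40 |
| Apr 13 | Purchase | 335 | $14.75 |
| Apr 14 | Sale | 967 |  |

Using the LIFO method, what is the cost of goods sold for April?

Apr 14, 967 sold [LIFO — newest first]: 335 @ $14.75 + 68 @ $17.40 + 172 @ $12.60 + 165 @ $13.70 + 227 @ $9.55 = $12,720.00
Ending inventory: 299 @ $8.25 + 111 @ $9.15 + 93 @ $9.55 = $4,370.55
Check: goods available $17,090.55 = COGS $12,720.00 + ending $4,370.55

COGS = $12,720.00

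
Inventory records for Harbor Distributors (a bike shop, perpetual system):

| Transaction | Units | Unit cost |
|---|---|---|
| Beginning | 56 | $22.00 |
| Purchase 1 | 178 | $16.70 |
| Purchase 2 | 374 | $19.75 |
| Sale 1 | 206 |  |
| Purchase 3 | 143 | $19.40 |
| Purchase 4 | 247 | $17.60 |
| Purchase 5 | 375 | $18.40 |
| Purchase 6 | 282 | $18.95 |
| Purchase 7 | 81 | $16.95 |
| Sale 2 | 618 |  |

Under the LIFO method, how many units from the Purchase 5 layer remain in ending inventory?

Sale 1 (206) [LIFO — newest first]: 206 @ $19.75 = $4,068.50
Sale 2 (618) [LIFO — newest first]: 81 @ $16.95 + 282 @ $18.95 + 255 @ $18.40 = $11,408.85
Total COGS = $4,068.50 + $11,408.85 = $15,477.35
Ending inventory: 56 @ $22.00 + 178 @ $16.70 + 168 @ $19.75 + 143 @ $19.40 + 247 @ $17.60 + 120 @ $18.40 = $16,852.00

120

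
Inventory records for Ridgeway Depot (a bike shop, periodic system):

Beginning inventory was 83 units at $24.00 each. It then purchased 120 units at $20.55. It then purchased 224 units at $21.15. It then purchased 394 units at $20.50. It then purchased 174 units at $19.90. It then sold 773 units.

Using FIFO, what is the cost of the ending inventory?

Sale 1 (773) [FIFO — oldest first]: 83 @ $24.00 + 120 @ $20.55 + 224 @ $21.15 + 346 @ $20.50 = $16,288.60
Ending inventory: 48 @ $20.50 + 174 @ $19.90 = $4,446.60
Check: goods available $20,735.20 = COGS $16,288.60 + ending $4,446.60

Ending inventory = $4,446.60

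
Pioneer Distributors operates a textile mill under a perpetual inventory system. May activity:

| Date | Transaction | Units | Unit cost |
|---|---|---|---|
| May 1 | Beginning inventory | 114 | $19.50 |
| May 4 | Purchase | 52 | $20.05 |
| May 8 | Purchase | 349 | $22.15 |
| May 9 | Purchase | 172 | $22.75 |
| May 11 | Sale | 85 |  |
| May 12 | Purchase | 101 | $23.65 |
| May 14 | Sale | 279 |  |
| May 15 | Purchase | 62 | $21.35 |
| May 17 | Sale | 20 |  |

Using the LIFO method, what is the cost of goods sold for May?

COGS = $8,744.30

May 11, 85 sold [LIFO — newest first]: 85 @ $22.75 = $1,933.75
May 14, 279 sold [LIFO — newest first]: 101 @ $23.65 + 87 @ $22.75 + 91 @ $22.15 = $6,383.55
May 17, 20 sold [LIFO — newest first]: 20 @ $21.35 = $427.00
Total COGS = $1,933.75 + $6,383.55 + $427.00 = $8,744.30
Ending inventory: 114 @ $19.50 + 52 @ $20.05 + 258 @ $22.15 + 42 @ $21.35 = $9,877.00
Check: goods available $18,621.30 = COGS $8,744.30 + ending $9,877.00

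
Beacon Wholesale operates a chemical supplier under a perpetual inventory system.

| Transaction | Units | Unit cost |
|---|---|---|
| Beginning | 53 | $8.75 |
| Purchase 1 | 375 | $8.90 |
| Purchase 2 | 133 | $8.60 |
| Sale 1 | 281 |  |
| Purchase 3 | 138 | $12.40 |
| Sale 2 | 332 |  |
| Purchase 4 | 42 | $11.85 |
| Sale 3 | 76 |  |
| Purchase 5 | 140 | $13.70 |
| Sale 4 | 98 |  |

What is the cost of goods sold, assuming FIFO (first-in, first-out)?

COGS = $7,784.15

Sale 1 (281) [FIFO — oldest first]: 53 @ $8.75 + 228 @ $8.90 = $2,492.95
Sale 2 (332) [FIFO — oldest first]: 147 @ $8.90 + 133 @ $8.60 + 52 @ $12.40 = $3,096.90
Sale 3 (76) [FIFO — oldest first]: 76 @ $12.40 = $942.40
Sale 4 (98) [FIFO — oldest first]: 10 @ $12.40 + 42 @ $11.85 + 46 @ $13.70 = $1,251.90
Total COGS = $2,492.95 + $3,096.90 + $942.40 + $1,251.90 = $7,784.15
Ending inventory: 94 @ $13.70 = $1,287.80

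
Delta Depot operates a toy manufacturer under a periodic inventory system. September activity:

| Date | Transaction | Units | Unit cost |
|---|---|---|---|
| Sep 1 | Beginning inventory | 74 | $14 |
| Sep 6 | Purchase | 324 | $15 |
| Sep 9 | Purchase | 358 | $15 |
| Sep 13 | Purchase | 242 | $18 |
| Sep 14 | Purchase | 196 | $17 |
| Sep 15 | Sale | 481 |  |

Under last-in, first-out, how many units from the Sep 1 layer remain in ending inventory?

74

Sep 15, 481 sold [LIFO — newest first]: 196 @ $17 + 242 @ $18 + 43 @ $15 = $8,333
Ending inventory: 74 @ $14 + 324 @ $15 + 315 @ $15 = $10,621
Check: goods available $18,954 = COGS $8,333 + ending $10,621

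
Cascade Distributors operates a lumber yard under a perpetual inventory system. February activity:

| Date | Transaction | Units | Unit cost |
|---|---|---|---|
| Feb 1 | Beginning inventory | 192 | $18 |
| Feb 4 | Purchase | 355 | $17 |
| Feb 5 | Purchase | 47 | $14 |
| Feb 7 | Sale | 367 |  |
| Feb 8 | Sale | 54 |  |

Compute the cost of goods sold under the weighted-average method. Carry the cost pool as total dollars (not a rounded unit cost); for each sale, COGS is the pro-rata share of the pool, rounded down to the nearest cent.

COGS = $7,193.14

After Feb 1: 192 on hand, pool $3,456.00 (≈ $18.0000 each)
After Feb 4: 547 on hand, pool $9,491.00 (≈ $17.3510 each)
After Feb 5: 594 on hand, pool $10,149.00 (≈ $17.0859 each)
Feb 7, sell 367: 367/594 × $10,149.00 → $6,270.51
Feb 8, sell 54: 54/227 × $3,878.49 → $922.63
Total COGS = $6,270.51 + $922.63 = $7,193.14
Ending inventory (cost pool remaining) = $2,955.86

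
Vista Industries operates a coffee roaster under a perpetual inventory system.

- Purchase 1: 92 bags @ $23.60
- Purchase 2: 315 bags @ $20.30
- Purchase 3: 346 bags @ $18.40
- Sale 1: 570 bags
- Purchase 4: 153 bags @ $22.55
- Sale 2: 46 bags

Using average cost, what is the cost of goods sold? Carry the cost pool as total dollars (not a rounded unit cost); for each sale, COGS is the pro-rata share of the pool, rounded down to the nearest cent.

COGS = $12,272.33

After Purchase 1: 92 on hand, pool $2,171.20 (≈ $23.6000 each)
After Purchase 2: 407 on hand, pool $8,565.70 (≈ $21.0459 each)
After Purchase 3: 753 on hand, pool $14,932.10 (≈ $19.8301 each)
Sale 1, sell 570: 570/753 × $14,932.10 → $11,303.18
After Purchase 4: 336 on hand, pool $7,079.07 (≈ $21.0687 each)
Sale 2, sell 46: 46/336 × $7,079.07 → $969.15
Total COGS = $11,303.18 + $969.15 = $12,272.33
Ending inventory (cost pool remaining) = $6,109.92
Check: goods available $18,382.25 = COGS $12,272.33 + ending $6,109.92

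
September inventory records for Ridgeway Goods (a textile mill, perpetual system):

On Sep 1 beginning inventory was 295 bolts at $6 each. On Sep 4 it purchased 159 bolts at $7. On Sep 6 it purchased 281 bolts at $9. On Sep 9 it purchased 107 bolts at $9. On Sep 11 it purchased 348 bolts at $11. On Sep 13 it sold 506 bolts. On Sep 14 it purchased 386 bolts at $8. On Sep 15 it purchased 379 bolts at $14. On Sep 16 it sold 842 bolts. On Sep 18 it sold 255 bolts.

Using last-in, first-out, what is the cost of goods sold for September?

Sep 13, 506 sold [LIFO — newest first]: 348 @ $11 + 107 @ $9 + 51 @ $9 = $5,250
Sep 16, 842 sold [LIFO — newest first]: 379 @ $14 + 386 @ $8 + 77 @ $9 = $9,087
Sep 18, 255 sold [LIFO — newest first]: 153 @ $9 + 102 @ $7 = $2,091
Total COGS = $5,250 + $9,087 + $2,091 = $16,428
Ending inventory: 295 @ $6 + 57 @ $7 = $2,169
Check: goods available $18,597 = COGS $16,428 + ending $2,169

COGS = $16,428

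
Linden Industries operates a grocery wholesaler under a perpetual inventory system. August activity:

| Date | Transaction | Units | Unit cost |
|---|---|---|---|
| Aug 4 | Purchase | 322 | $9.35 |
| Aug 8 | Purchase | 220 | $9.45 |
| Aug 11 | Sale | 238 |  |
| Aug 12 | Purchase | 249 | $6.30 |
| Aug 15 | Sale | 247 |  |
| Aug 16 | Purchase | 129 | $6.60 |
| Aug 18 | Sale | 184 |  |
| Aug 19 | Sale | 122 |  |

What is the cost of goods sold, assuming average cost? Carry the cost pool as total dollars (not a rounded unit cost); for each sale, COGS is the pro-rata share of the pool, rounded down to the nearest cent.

COGS = $6,531.44

After Aug 4: 322 on hand, pool $3,010.70 (≈ $9.3500 each)
After Aug 8: 542 on hand, pool $5,089.70 (≈ $9.3906 each)
Aug 11, sell 238: 238/542 × $5,089.70 → $2,234.96
After Aug 12: 553 on hand, pool $4,423.44 (≈ $7.9990 each)
Aug 15, sell 247: 247/553 × $4,423.44 → $1,975.74
After Aug 16: 435 on hand, pool $3,299.10 (≈ $7.5841 each)
Aug 18, sell 184: 184/435 × $3,299.10 → $1,395.48
Aug 19, sell 122: 122/251 × $1,903.62 → $925.26
Total COGS = $2,234.96 + $1,975.74 + $1,395.48 + $925.26 = $6,531.44
Ending inventory (cost pool remaining) = $978.36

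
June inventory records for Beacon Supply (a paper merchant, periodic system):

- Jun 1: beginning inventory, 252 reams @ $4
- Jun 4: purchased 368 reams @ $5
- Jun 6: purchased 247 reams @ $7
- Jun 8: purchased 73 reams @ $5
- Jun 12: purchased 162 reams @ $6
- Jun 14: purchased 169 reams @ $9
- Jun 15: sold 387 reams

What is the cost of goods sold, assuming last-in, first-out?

COGS = $2,773

Jun 15, 387 sold [LIFO — newest first]: 169 @ $9 + 162 @ $6 + 56 @ $5 = $2,773
Ending inventory: 252 @ $4 + 368 @ $5 + 247 @ $7 + 17 @ $5 = $4,662
Check: goods available $7,435 = COGS $2,773 + ending $4,662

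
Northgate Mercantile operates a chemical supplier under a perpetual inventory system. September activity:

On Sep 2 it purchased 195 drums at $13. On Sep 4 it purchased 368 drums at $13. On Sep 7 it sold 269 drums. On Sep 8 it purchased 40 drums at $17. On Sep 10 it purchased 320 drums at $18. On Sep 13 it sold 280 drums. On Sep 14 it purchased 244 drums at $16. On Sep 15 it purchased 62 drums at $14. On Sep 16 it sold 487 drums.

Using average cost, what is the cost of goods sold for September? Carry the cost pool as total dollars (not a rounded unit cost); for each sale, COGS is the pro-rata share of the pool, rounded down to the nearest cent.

COGS = $15,510.97

After Sep 2: 195 on hand, pool $2,535.00 (≈ $13.0000 each)
After Sep 4: 563 on hand, pool $7,319.00 (≈ $13.0000 each)
Sep 7, sell 269: 269/563 × $7,319.00 → $3,497.00
After Sep 8: 334 on hand, pool $4,502.00 (≈ $13.4790 each)
After Sep 10: 654 on hand, pool $10,262.00 (≈ $15.6911 each)
Sep 13, sell 280: 280/654 × $10,262.00 → $4,393.51
After Sep 14: 618 on hand, pool $9,772.49 (≈ $15.8131 each)
After Sep 15: 680 on hand, pool $10,640.49 (≈ $15.6478 each)
Sep 16, sell 487: 487/680 × $10,640.49 → $7,620.46
Total COGS = $3,497.00 + $4,393.51 + $7,620.46 = $15,510.97
Ending inventory (cost pool remaining) = $3,020.03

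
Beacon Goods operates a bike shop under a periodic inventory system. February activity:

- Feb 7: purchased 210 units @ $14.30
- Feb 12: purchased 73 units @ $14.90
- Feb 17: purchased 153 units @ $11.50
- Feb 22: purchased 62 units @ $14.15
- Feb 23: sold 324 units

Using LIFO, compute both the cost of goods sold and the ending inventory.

Feb 23, 324 sold [LIFO — newest first]: 62 @ $14.15 + 153 @ $11.50 + 73 @ $14.90 + 36 @ $14.30 = $4,239.30
Ending inventory: 174 @ $14.30 = $2,488.20

COGS = $4,239.30; ending inventory = $2,488.20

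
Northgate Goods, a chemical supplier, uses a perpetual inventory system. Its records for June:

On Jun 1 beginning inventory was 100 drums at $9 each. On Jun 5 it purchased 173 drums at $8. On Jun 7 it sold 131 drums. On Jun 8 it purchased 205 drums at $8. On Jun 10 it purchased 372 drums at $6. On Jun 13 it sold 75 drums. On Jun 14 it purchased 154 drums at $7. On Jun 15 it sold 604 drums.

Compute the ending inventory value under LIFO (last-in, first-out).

Ending inventory = $1,652

Jun 7, 131 sold [LIFO — newest first]: 131 @ $8 = $1,048
Jun 13, 75 sold [LIFO — newest first]: 75 @ $6 = $450
Jun 15, 604 sold [LIFO — newest first]: 154 @ $7 + 297 @ $6 + 153 @ $8 = $4,084
Total COGS = $1,048 + $450 + $4,084 = $5,582
Ending inventory: 100 @ $9 + 42 @ $8 + 52 @ $8 = $1,652
Check: goods available $7,234 = COGS $5,582 + ending $1,652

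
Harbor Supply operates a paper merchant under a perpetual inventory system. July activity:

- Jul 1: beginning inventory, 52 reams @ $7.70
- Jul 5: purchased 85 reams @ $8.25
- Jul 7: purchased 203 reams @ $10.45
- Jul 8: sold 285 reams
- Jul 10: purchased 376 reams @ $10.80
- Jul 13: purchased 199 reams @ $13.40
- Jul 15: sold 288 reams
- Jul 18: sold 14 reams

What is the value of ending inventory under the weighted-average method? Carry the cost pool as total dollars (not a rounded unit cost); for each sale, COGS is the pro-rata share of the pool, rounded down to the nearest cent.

Ending inventory = $3,773.97

After Jul 1: 52 on hand, pool $400.40 (≈ $7.7000 each)
After Jul 5: 137 on hand, pool $1,101.65 (≈ $8.0412 each)
After Jul 7: 340 on hand, pool $3,223.00 (≈ $9.4794 each)
Jul 8, sell 285: 285/340 × $3,223.00 → $2,701.63
After Jul 10: 431 on hand, pool $4,582.17 (≈ $10.6315 each)
After Jul 13: 630 on hand, pool $7,248.77 (≈ $11.5060 each)
Jul 15, sell 288: 288/630 × $7,248.77 → $3,313.72
Jul 18, sell 14: 14/342 × $3,935.05 → $161.08
Total COGS = $2,701.63 + $3,313.72 + $161.08 = $6,176.43
Ending inventory (cost pool remaining) = $3,773.97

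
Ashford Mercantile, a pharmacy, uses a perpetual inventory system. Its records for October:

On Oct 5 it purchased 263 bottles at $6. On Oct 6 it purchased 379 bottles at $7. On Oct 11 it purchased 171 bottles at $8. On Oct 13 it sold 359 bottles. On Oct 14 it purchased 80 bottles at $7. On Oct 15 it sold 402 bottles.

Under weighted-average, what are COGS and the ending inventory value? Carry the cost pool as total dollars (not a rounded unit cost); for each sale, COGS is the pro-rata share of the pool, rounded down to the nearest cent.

COGS = $5,247.69; ending inventory = $911.31

After Oct 5: 263 on hand, pool $1,578.00 (≈ $6.0000 each)
After Oct 6: 642 on hand, pool $4,231.00 (≈ $6.5903 each)
After Oct 11: 813 on hand, pool $5,599.00 (≈ $6.8868 each)
Oct 13, sell 359: 359/813 × $5,599.00 → $2,472.37
After Oct 14: 534 on hand, pool $3,686.63 (≈ $6.9038 each)
Oct 15, sell 402: 402/534 × $3,686.63 → $2,775.32
Total COGS = $2,472.37 + $2,775.32 = $5,247.69
Ending inventory (cost pool remaining) = $911.31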